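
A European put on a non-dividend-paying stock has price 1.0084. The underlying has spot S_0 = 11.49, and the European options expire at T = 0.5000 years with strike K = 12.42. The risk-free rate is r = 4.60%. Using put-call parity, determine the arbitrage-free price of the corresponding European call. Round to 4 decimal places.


Put-call parity: C - P = S_0 * exp(-qT) - K * exp(-rT).
S_0 * exp(-qT) = 11.4900 * 1.00000000 = 11.49000000
K * exp(-rT) = 12.4200 * 0.97726248 = 12.13760005
C = P + S*exp(-qT) - K*exp(-rT)
C = 1.0084 + 11.49000000 - 12.13760005 = 0.3608

Answer: Call price = 0.3608


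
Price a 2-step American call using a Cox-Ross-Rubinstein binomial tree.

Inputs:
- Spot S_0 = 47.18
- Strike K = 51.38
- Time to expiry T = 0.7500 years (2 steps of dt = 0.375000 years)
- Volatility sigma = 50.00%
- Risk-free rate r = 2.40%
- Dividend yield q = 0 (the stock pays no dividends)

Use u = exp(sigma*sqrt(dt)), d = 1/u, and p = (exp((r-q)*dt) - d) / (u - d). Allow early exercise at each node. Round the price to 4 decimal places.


Answer: Price = V(0,0) = 6.7365

Derivation:
dt = T/N = 0.375000
u = exp(sigma*sqrt(dt)) = 1.358235; d = 1/u = 0.736250
p = (exp((r-q)*dt) - d) / (u - d) = 0.438581
Discount per step: exp(-r*dt) = 0.991040
Stock lattice S(k, i) with i counting down-moves:
  k=0: S(0,0) = 47.1800
  k=1: S(1,0) = 64.0815; S(1,1) = 34.7363
  k=2: S(2,0) = 87.0378; S(2,1) = 47.1800; S(2,2) = 25.5745
Terminal payoffs V(N, i) = max(S_T - K, 0):
  V(2,0) = 35.657800; V(2,1) = 0.000000; V(2,2) = 0.000000
Backward induction: V(k, i) = exp(-r*dt) * [p * V(k+1, i) + (1-p) * V(k+1, i+1)]; then take max(V_cont, immediate exercise) for American.
  V(1,0) = exp(-r*dt) * [p*35.657800 + (1-p)*0.000000] = 15.498716; exercise = 12.701537; V(1,0) = max -> 15.498716
  V(1,1) = exp(-r*dt) * [p*0.000000 + (1-p)*0.000000] = 0.000000; exercise = 0.000000; V(1,1) = max -> 0.000000
  V(0,0) = exp(-r*dt) * [p*15.498716 + (1-p)*0.000000] = 6.736540; exercise = 0.000000; V(0,0) = max -> 6.736540


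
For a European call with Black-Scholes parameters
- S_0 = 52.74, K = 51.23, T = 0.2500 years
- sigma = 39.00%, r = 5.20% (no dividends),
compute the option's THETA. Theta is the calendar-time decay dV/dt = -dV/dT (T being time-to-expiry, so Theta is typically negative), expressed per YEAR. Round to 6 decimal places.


d1 = 0.3131352973; d2 = 0.1181352973
phi(d1) = 0.3798551093; exp(-qT) = 1.0000000000; exp(-rT) = 0.9870841350
Theta = -S*exp(-qT)*phi(d1)*sigma/(2*sqrt(T)) - r*K*exp(-rT)*N(d2) + q*S*exp(-qT)*N(d1)
N(d1) = 0.6229110634; N(d2) = 0.5470197720; sqrt(T) = 0.5000000000
Term 1 = -52.7400 * 1.0000000000 * 0.3798551093 * 0.3900 / (2 * 0.5000000000) = -7.8130878011
Term 2 = -0.0520 * 51.2300 * 0.9870841350 * 0.5470197720 = -1.4384172923
Term 3 = 0 (no dividend yield, q = 0)
Theta = -7.8130878011 + (-1.4384172923) + (0.0000000000) = -9.251505

Answer: Theta = -9.251505


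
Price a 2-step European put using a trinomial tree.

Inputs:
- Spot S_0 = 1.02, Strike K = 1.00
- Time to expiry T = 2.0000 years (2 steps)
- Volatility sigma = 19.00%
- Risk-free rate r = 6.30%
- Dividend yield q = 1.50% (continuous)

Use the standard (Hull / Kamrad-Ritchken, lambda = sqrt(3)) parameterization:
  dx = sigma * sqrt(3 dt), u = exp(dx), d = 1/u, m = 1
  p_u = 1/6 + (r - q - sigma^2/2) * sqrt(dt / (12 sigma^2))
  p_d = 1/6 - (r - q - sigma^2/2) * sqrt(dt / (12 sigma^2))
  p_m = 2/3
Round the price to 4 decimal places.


dt = T/N = 1.000000; dx = sigma*sqrt(3*dt) = 0.329090
u = exp(dx) = 1.389702; d = 1/u = 0.719579
p_u = 0.212171, p_m = 0.666667, p_d = 0.121162
Discount per step: exp(-r*dt) = 0.938943
Stock lattice S(k, j) with j the centered position index:
  k=0: S(0,+0) = 1.0200
  k=1: S(1,-1) = 0.7340; S(1,+0) = 1.0200; S(1,+1) = 1.4175
  k=2: S(2,-2) = 0.5281; S(2,-1) = 0.7340; S(2,+0) = 1.0200; S(2,+1) = 1.4175; S(2,+2) = 1.9699
Terminal payoffs V(N, j) = max(K - S_T, 0):
  V(2,-2) = 0.471851; V(2,-1) = 0.266030; V(2,+0) = 0.000000; V(2,+1) = 0.000000; V(2,+2) = 0.000000
Backward induction: V(k, j) = exp(-r*dt) * [p_u * V(k+1, j+1) + p_m * V(k+1, j) + p_d * V(k+1, j-1)]
  V(1,-1) = exp(-r*dt) * [p_u*0.000000 + p_m*0.266030 + p_d*0.471851] = 0.220205
  V(1,+0) = exp(-r*dt) * [p_u*0.000000 + p_m*0.000000 + p_d*0.266030] = 0.030265
  V(1,+1) = exp(-r*dt) * [p_u*0.000000 + p_m*0.000000 + p_d*0.000000] = 0.000000
  V(0,+0) = exp(-r*dt) * [p_u*0.000000 + p_m*0.030265 + p_d*0.220205] = 0.043996

Answer: Price = V(0,0) = 0.0440


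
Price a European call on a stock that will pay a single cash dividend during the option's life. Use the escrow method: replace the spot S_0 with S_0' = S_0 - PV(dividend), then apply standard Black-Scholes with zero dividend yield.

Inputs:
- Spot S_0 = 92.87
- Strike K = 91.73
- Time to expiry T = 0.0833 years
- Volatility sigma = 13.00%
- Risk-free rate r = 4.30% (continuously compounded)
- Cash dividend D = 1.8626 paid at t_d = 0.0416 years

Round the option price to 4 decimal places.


Answer: Price = 1.1784

Derivation:
PV(D) = D * exp(-r * t_d) = 1.8626 * 0.99821280 = 1.85927116
S_0' = S_0 - PV(D) = 92.8700 - 1.85927116 = 91.01072884
d1 = (ln(S_0'/K) + (r + sigma^2/2)*T) / (sigma*sqrt(T)) = -0.09558291
d2 = d1 - sigma*sqrt(T) = -0.13310317
exp(-rT) = 0.99642451
N(d1) = 0.46192592; N(d2) = 0.44705590
C = S_0' * N(d1) - K * exp(-rT) * N(d2) = 91.01072884 * 0.46192592 - 91.7300 * 0.99642451 * 0.44705590 = 1.1784


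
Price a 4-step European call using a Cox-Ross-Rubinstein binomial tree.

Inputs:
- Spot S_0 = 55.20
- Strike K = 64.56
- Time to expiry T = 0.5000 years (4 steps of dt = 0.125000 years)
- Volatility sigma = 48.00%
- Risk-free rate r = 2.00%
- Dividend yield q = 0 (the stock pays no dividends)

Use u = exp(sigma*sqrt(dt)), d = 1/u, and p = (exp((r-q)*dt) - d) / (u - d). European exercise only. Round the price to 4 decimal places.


Answer: Price = V(0,0) = 4.8077

Derivation:
dt = T/N = 0.125000
u = exp(sigma*sqrt(dt)) = 1.184956; d = 1/u = 0.843913
p = (exp((r-q)*dt) - d) / (u - d) = 0.465015
Discount per step: exp(-r*dt) = 0.997503
Stock lattice S(k, i) with i counting down-moves:
  k=0: S(0,0) = 55.2000
  k=1: S(1,0) = 65.4096; S(1,1) = 46.5840
  k=2: S(2,0) = 77.5075; S(2,1) = 55.2000; S(2,2) = 39.3129
  k=3: S(3,0) = 91.8429; S(3,1) = 65.4096; S(3,2) = 46.5840; S(3,3) = 33.1766
  k=4: S(4,0) = 108.8298; S(4,1) = 77.5075; S(4,2) = 55.2000; S(4,3) = 39.3129; S(4,4) = 27.9982
Terminal payoffs V(N, i) = max(S_T - K, 0):
  V(4,0) = 44.269829; V(4,1) = 12.947461; V(4,2) = 0.000000; V(4,3) = 0.000000; V(4,4) = 0.000000
Backward induction: V(k, i) = exp(-r*dt) * [p * V(k+1, i) + (1-p) * V(k+1, i+1)].
  V(3,0) = exp(-r*dt) * [p*44.269829 + (1-p)*12.947461] = 27.444128
  V(3,1) = exp(-r*dt) * [p*12.947461 + (1-p)*0.000000] = 6.005727
  V(3,2) = exp(-r*dt) * [p*0.000000 + (1-p)*0.000000] = 0.000000
  V(3,3) = exp(-r*dt) * [p*0.000000 + (1-p)*0.000000] = 0.000000
  V(2,0) = exp(-r*dt) * [p*27.444128 + (1-p)*6.005727] = 15.935013
  V(2,1) = exp(-r*dt) * [p*6.005727 + (1-p)*0.000000] = 2.785779
  V(2,2) = exp(-r*dt) * [p*0.000000 + (1-p)*0.000000] = 0.000000
  V(1,0) = exp(-r*dt) * [p*15.935013 + (1-p)*2.785779] = 8.878143
  V(1,1) = exp(-r*dt) * [p*2.785779 + (1-p)*0.000000] = 1.292194
  V(0,0) = exp(-r*dt) * [p*8.878143 + (1-p)*1.292194] = 4.807738


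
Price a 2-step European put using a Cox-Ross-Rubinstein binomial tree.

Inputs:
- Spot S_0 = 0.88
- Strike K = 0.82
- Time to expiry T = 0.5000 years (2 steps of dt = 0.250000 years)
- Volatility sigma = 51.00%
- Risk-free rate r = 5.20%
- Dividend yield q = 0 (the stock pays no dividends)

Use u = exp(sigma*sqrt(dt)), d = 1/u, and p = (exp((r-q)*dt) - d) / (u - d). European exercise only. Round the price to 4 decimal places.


Answer: Price = V(0,0) = 0.0822

Derivation:
dt = T/N = 0.250000
u = exp(sigma*sqrt(dt)) = 1.290462; d = 1/u = 0.774916
p = (exp((r-q)*dt) - d) / (u - d) = 0.461974
Discount per step: exp(-r*dt) = 0.987084
Stock lattice S(k, i) with i counting down-moves:
  k=0: S(0,0) = 0.8800
  k=1: S(1,0) = 1.1356; S(1,1) = 0.6819
  k=2: S(2,0) = 1.4655; S(2,1) = 0.8800; S(2,2) = 0.5284
Terminal payoffs V(N, i) = max(K - S_T, 0):
  V(2,0) = 0.000000; V(2,1) = 0.000000; V(2,2) = 0.291564
Backward induction: V(k, i) = exp(-r*dt) * [p * V(k+1, i) + (1-p) * V(k+1, i+1)].
  V(1,0) = exp(-r*dt) * [p*0.000000 + (1-p)*0.000000] = 0.000000
  V(1,1) = exp(-r*dt) * [p*0.000000 + (1-p)*0.291564] = 0.154843
  V(0,0) = exp(-r*dt) * [p*0.000000 + (1-p)*0.154843] = 0.082234


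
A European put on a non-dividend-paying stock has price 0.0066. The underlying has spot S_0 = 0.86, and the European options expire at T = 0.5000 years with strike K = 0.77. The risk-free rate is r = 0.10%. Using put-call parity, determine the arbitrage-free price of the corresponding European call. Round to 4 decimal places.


Answer: Call price = 0.0970

Derivation:
Put-call parity: C - P = S_0 * exp(-qT) - K * exp(-rT).
S_0 * exp(-qT) = 0.8600 * 1.00000000 = 0.86000000
K * exp(-rT) = 0.7700 * 0.99950012 = 0.76961510
C = P + S*exp(-qT) - K*exp(-rT)
C = 0.0066 + 0.86000000 - 0.76961510 = 0.0970


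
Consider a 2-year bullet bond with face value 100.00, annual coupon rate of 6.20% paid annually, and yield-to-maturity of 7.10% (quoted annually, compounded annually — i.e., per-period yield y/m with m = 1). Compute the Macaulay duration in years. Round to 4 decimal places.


Answer: Macaulay duration = 1.9412 years

Derivation:
Coupon per period c = face * coupon_rate / m = 6.200000
Periods per year m = 1; per-period yield y/m = 0.071000
Number of cashflows N = 2
Cashflows (t years, CF_t, discount factor 1/(1+y/m)^(m*t), PV):
  t = 1.0000: CF_t = 6.200000, DF = 0.933707, PV = 5.788982
  t = 2.0000: CF_t = 106.200000, DF = 0.871808, PV = 92.586054
Price P = sum_t PV_t = 98.375036
Macaulay numerator sum_t t * PV_t:
  t * PV_t at t = 1.0000: 5.788982
  t * PV_t at t = 2.0000: 185.172108
Macaulay duration D = (sum_t t * PV_t) / P = 190.961090 / 98.375036 = 1.941154


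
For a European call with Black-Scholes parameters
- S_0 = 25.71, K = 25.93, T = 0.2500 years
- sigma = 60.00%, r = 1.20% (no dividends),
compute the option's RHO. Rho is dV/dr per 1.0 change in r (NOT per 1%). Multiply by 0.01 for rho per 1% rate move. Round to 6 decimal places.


d1 = 0.1315980724; d2 = -0.1684019276
phi(d1) = 0.3955027417; exp(-qT) = 1.0000000000; exp(-rT) = 0.9970044955
N(d2) = 0.4331335459
Rho = K*T*exp(-rT)*N(d2) = 25.9300 * 0.2500 * 0.9970044955 * 0.4331335459 = 2.799377

Answer: Rho = 2.799377


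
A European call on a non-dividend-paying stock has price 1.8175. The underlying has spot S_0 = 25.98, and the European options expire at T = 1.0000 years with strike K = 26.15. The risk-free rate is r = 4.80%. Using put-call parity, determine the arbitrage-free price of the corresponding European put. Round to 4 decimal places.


Put-call parity: C - P = S_0 * exp(-qT) - K * exp(-rT).
S_0 * exp(-qT) = 25.9800 * 1.00000000 = 25.98000000
K * exp(-rT) = 26.1500 * 0.95313379 = 24.92444853
P = C - S*exp(-qT) + K*exp(-rT)
P = 1.8175 - 25.98000000 + 24.92444853 = 0.7619

Answer: Put price = 0.7619


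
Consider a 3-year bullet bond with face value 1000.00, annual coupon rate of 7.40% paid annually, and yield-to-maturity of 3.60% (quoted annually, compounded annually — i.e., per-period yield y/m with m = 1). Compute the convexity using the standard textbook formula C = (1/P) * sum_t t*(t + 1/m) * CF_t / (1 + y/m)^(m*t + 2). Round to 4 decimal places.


Coupon per period c = face * coupon_rate / m = 74.000000
Periods per year m = 1; per-period yield y/m = 0.036000
Number of cashflows N = 3
Cashflows (t years, CF_t, discount factor 1/(1+y/m)^(m*t), PV):
  t = 1.0000: CF_t = 74.000000, DF = 0.965251, PV = 71.428571
  t = 2.0000: CF_t = 74.000000, DF = 0.931709, PV = 68.946498
  t = 3.0000: CF_t = 1074.000000, DF = 0.899333, PV = 965.884096
Price P = sum_t PV_t = 1106.259165
Convexity numerator sum_t t*(t + 1/m) * CF_t / (1+y/m)^(m*t + 2):
  t = 1.0000: term = 133.101347
  t = 2.0000: term = 385.428610
  t = 3.0000: term = 10799.079799
Convexity = (1/P) * sum = 11317.609755 / 1106.259165 = 10.230523

Answer: Convexity = 10.2305


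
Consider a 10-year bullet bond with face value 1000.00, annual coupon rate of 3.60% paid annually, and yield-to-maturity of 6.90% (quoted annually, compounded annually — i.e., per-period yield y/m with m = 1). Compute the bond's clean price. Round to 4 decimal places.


Coupon per period c = face * coupon_rate / m = 36.000000
Periods per year m = 1; per-period yield y/m = 0.069000
Number of cashflows N = 10
Cashflows (t years, CF_t, discount factor 1/(1+y/m)^(m*t), PV):
  t = 1.0000: CF_t = 36.000000, DF = 0.935454, PV = 33.676333
  t = 2.0000: CF_t = 36.000000, DF = 0.875074, PV = 31.502650
  t = 3.0000: CF_t = 36.000000, DF = 0.818591, PV = 29.469270
  t = 4.0000: CF_t = 36.000000, DF = 0.765754, PV = 27.567138
  t = 5.0000: CF_t = 36.000000, DF = 0.716327, PV = 25.787781
  t = 6.0000: CF_t = 36.000000, DF = 0.670091, PV = 24.123275
  t = 7.0000: CF_t = 36.000000, DF = 0.626839, PV = 22.566207
  t = 8.0000: CF_t = 36.000000, DF = 0.586379, PV = 21.109642
  t = 9.0000: CF_t = 36.000000, DF = 0.548530, PV = 19.747092
  t = 10.0000: CF_t = 1036.000000, DF = 0.513125, PV = 531.597223
Price P = sum_t PV_t = 767.146611

Answer: Price = 767.1466


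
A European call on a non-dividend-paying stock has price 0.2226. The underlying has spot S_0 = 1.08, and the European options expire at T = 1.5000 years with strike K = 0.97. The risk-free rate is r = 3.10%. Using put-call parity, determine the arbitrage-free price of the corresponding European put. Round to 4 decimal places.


Answer: Put price = 0.0685

Derivation:
Put-call parity: C - P = S_0 * exp(-qT) - K * exp(-rT).
S_0 * exp(-qT) = 1.0800 * 1.00000000 = 1.08000000
K * exp(-rT) = 0.9700 * 0.95456456 = 0.92592762
P = C - S*exp(-qT) + K*exp(-rT)
P = 0.2226 - 1.08000000 + 0.92592762 = 0.0685


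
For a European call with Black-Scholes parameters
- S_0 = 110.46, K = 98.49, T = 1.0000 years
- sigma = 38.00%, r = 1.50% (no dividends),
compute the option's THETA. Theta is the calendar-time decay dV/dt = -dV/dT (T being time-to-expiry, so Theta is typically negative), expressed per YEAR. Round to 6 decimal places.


Answer: Theta = -8.085787

Derivation:
d1 = 0.5313116955; d2 = 0.1513116955
phi(d1) = 0.3464265041; exp(-qT) = 1.0000000000; exp(-rT) = 0.9851119396
Theta = -S*exp(-qT)*phi(d1)*sigma/(2*sqrt(T)) - r*K*exp(-rT)*N(d2) + q*S*exp(-qT)*N(d1)
N(d1) = 0.7023985989; N(d2) = 0.5601350781; sqrt(T) = 1.0000000000
Term 1 = -110.4600 * 1.0000000000 * 0.3464265041 * 0.3800 / (2 * 1.0000000000) = -7.2705916121
Term 2 = -0.0150 * 98.4900 * 0.9851119396 * 0.5601350781 = -0.8151954560
Term 3 = 0 (no dividend yield, q = 0)
Theta = -7.2705916121 + (-0.8151954560) + (0.0000000000) = -8.085787


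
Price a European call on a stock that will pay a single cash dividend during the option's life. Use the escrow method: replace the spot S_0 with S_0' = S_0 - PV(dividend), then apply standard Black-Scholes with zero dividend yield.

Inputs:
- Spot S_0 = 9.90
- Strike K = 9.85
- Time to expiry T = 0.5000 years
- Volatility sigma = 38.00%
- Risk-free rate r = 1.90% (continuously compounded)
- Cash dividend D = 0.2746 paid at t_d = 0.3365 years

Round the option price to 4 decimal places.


PV(D) = D * exp(-r * t_d) = 0.2746 * 0.99362689 = 0.27284995
S_0' = S_0 - PV(D) = 9.9000 - 0.27284995 = 9.62715005
d1 = (ln(S_0'/K) + (r + sigma^2/2)*T) / (sigma*sqrt(T)) = 0.08453939
d2 = d1 - sigma*sqrt(T) = -0.18416119
exp(-rT) = 0.99054498
N(d1) = 0.53368621; N(d2) = 0.42694350
C = S_0' * N(d1) - K * exp(-rT) * N(d2) = 9.62715005 * 0.53368621 - 9.8500 * 0.99054498 * 0.42694350 = 0.9722

Answer: Price = 0.9722


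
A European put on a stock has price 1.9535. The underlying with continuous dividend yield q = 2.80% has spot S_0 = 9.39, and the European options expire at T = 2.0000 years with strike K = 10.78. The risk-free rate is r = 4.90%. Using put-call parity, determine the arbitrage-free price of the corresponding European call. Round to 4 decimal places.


Answer: Call price = 1.0584

Derivation:
Put-call parity: C - P = S_0 * exp(-qT) - K * exp(-rT).
S_0 * exp(-qT) = 9.3900 * 0.94553914 = 8.87861249
K * exp(-rT) = 10.7800 * 0.90664890 = 9.77367518
C = P + S*exp(-qT) - K*exp(-rT)
C = 1.9535 + 8.87861249 - 9.77367518 = 1.0584


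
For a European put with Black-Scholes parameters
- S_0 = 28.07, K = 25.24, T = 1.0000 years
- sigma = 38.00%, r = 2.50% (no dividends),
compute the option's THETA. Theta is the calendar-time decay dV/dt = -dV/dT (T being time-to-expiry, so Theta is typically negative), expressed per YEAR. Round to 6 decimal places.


Answer: Theta = -1.573824

Derivation:
d1 = 0.5354509282; d2 = 0.1554509282
phi(d1) = 0.3456625111; exp(-qT) = 1.0000000000; exp(-rT) = 0.9753099120
Theta = -S*exp(-qT)*phi(d1)*sigma/(2*sqrt(T)) + r*K*exp(-rT)*N(-d2) - q*S*exp(-qT)*N(-d1)
N(-d1) = 0.2961690409; N(-d2) = 0.4382329186; sqrt(T) = 1.0000000000
Term 1 = -28.0700 * 1.0000000000 * 0.3456625111 * 0.3800 / (2 * 1.0000000000) = -1.8435218704
Term 2 = 0.0250 * 25.2400 * 0.9753099120 * 0.4382329186 = 0.2696975458
Term 3 = 0 (no dividend yield, q = 0)
Theta = -1.8435218704 + (0.2696975458) + (0.0000000000) = -1.573824


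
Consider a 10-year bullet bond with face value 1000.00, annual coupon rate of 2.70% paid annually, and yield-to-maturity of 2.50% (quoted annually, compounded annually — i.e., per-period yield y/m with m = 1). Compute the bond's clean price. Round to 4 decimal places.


Answer: Price = 1017.5041

Derivation:
Coupon per period c = face * coupon_rate / m = 27.000000
Periods per year m = 1; per-period yield y/m = 0.025000
Number of cashflows N = 10
Cashflows (t years, CF_t, discount factor 1/(1+y/m)^(m*t), PV):
  t = 1.0000: CF_t = 27.000000, DF = 0.975610, PV = 26.341463
  t = 2.0000: CF_t = 27.000000, DF = 0.951814, PV = 25.698989
  t = 3.0000: CF_t = 27.000000, DF = 0.928599, PV = 25.072184
  t = 4.0000: CF_t = 27.000000, DF = 0.905951, PV = 24.460667
  t = 5.0000: CF_t = 27.000000, DF = 0.883854, PV = 23.864066
  t = 6.0000: CF_t = 27.000000, DF = 0.862297, PV = 23.282015
  t = 7.0000: CF_t = 27.000000, DF = 0.841265, PV = 22.714161
  t = 8.0000: CF_t = 27.000000, DF = 0.820747, PV = 22.160157
  t = 9.0000: CF_t = 27.000000, DF = 0.800728, PV = 21.619666
  t = 10.0000: CF_t = 1027.000000, DF = 0.781198, PV = 802.290759
Price P = sum_t PV_t = 1017.504128


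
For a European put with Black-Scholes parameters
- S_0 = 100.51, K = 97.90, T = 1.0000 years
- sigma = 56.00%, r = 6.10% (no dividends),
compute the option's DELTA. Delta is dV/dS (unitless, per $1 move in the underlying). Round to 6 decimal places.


d1 = 0.4359119205; d2 = -0.1240880795
phi(d1) = 0.3627838290; exp(-qT) = 1.0000000000; exp(-rT) = 0.9408232398
N(-d1) = 0.3314503180
Delta = -exp(-qT) * N(-d1) = -1.0000000000 * 0.3314503180 = -0.331450

Answer: Delta = -0.331450


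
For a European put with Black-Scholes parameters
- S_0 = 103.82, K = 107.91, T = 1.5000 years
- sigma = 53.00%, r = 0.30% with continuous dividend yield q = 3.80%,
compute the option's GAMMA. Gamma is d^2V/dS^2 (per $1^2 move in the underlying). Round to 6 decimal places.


Answer: Gamma = 0.005498

Derivation:
d1 = 0.1841524602; d2 = -0.4649623216
phi(d1) = 0.3922348162; exp(-qT) = 0.9445940694; exp(-rT) = 0.9955101098
Gamma = exp(-qT) * phi(d1) / (S * sigma * sqrt(T)) = 0.9445940694 * 0.3922348162 / (103.8200 * 0.5300 * 1.2247448714) = 0.005498


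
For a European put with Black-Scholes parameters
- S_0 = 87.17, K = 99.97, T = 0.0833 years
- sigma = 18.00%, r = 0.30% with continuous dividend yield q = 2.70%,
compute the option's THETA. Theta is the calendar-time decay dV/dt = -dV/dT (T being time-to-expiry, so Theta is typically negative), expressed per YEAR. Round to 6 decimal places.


Answer: Theta = -2.363299

Derivation:
d1 = -2.6497911329; d2 = -2.7017422637
phi(d1) = 0.0119188386; exp(-qT) = 0.9977534273; exp(-rT) = 0.9997501312
Theta = -S*exp(-qT)*phi(d1)*sigma/(2*sqrt(T)) + r*K*exp(-rT)*N(-d2) - q*S*exp(-qT)*N(-d1)
N(-d1) = 0.9959729227; N(-d2) = 0.9965511396; sqrt(T) = 0.2886173938
Term 1 = -87.1700 * 0.9977534273 * 0.0119188386 * 0.1800 / (2 * 0.2886173938) = -0.3232542338
Term 2 = 0.0030 * 99.9700 * 0.9997501312 * 0.9965511396 = 0.2988009726
Term 3 = -0.0270 * 87.1700 * 0.9977534273 * 0.9959729227 = -2.3388456933
Theta = -0.3232542338 + (0.2988009726) + (-2.3388456933) = -2.363299


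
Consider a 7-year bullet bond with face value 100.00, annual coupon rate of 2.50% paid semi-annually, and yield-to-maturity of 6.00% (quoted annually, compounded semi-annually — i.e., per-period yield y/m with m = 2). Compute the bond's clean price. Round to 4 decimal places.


Answer: Price = 80.2319

Derivation:
Coupon per period c = face * coupon_rate / m = 1.250000
Periods per year m = 2; per-period yield y/m = 0.030000
Number of cashflows N = 14
Cashflows (t years, CF_t, discount factor 1/(1+y/m)^(m*t), PV):
  t = 0.5000: CF_t = 1.250000, DF = 0.970874, PV = 1.213592
  t = 1.0000: CF_t = 1.250000, DF = 0.942596, PV = 1.178245
  t = 1.5000: CF_t = 1.250000, DF = 0.915142, PV = 1.143927
  t = 2.0000: CF_t = 1.250000, DF = 0.888487, PV = 1.110609
  t = 2.5000: CF_t = 1.250000, DF = 0.862609, PV = 1.078261
  t = 3.0000: CF_t = 1.250000, DF = 0.837484, PV = 1.046855
  t = 3.5000: CF_t = 1.250000, DF = 0.813092, PV = 1.016364
  t = 4.0000: CF_t = 1.250000, DF = 0.789409, PV = 0.986762
  t = 4.5000: CF_t = 1.250000, DF = 0.766417, PV = 0.958021
  t = 5.0000: CF_t = 1.250000, DF = 0.744094, PV = 0.930117
  t = 5.5000: CF_t = 1.250000, DF = 0.722421, PV = 0.903027
  t = 6.0000: CF_t = 1.250000, DF = 0.701380, PV = 0.876725
  t = 6.5000: CF_t = 1.250000, DF = 0.680951, PV = 0.851189
  t = 7.0000: CF_t = 101.250000, DF = 0.661118, PV = 66.938178
Price P = sum_t PV_t = 80.231872


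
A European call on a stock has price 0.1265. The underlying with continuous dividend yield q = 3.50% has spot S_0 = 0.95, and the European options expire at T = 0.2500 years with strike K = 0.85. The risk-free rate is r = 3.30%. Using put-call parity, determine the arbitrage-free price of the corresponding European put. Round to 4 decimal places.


Answer: Put price = 0.0278

Derivation:
Put-call parity: C - P = S_0 * exp(-qT) - K * exp(-rT).
S_0 * exp(-qT) = 0.9500 * 0.99128817 = 0.94172376
K * exp(-rT) = 0.8500 * 0.99178394 = 0.84301635
P = C - S*exp(-qT) + K*exp(-rT)
P = 0.1265 - 0.94172376 + 0.84301635 = 0.0278


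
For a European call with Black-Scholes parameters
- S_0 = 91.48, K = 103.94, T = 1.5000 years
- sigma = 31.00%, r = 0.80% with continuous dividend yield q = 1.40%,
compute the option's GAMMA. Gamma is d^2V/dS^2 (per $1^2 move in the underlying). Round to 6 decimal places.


d1 = -0.1701959215; d2 = -0.5498668317
phi(d1) = 0.3932059105; exp(-qT) = 0.9792189646; exp(-rT) = 0.9880717129
Gamma = exp(-qT) * phi(d1) / (S * sigma * sqrt(T)) = 0.9792189646 * 0.3932059105 / (91.4800 * 0.3100 * 1.2247448714) = 0.011086

Answer: Gamma = 0.011086


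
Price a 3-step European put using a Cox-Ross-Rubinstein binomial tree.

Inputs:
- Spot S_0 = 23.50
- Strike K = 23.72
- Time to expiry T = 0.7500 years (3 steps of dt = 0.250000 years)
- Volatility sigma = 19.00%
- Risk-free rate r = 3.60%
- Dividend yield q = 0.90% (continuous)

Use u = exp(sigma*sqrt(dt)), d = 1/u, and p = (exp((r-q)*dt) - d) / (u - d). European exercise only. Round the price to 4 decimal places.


dt = T/N = 0.250000
u = exp(sigma*sqrt(dt)) = 1.099659; d = 1/u = 0.909373
p = (exp((r-q)*dt) - d) / (u - d) = 0.511861
Discount per step: exp(-r*dt) = 0.991040
Stock lattice S(k, i) with i counting down-moves:
  k=0: S(0,0) = 23.5000
  k=1: S(1,0) = 25.8420; S(1,1) = 21.3703
  k=2: S(2,0) = 28.4174; S(2,1) = 23.5000; S(2,2) = 19.4335
  k=3: S(3,0) = 31.2494; S(3,1) = 25.8420; S(3,2) = 21.3703; S(3,3) = 17.6723
Terminal payoffs V(N, i) = max(K - S_T, 0):
  V(3,0) = 0.000000; V(3,1) = 0.000000; V(3,2) = 2.349736; V(3,3) = 6.047665
Backward induction: V(k, i) = exp(-r*dt) * [p * V(k+1, i) + (1-p) * V(k+1, i+1)].
  V(2,0) = exp(-r*dt) * [p*0.000000 + (1-p)*0.000000] = 0.000000
  V(2,1) = exp(-r*dt) * [p*0.000000 + (1-p)*2.349736] = 1.136722
  V(2,2) = exp(-r*dt) * [p*2.349736 + (1-p)*6.047665] = 4.117614
  V(1,0) = exp(-r*dt) * [p*0.000000 + (1-p)*1.136722] = 0.549907
  V(1,1) = exp(-r*dt) * [p*1.136722 + (1-p)*4.117614] = 2.568591
  V(0,0) = exp(-r*dt) * [p*0.549907 + (1-p)*2.568591] = 1.521550

Answer: Price = V(0,0) = 1.5215


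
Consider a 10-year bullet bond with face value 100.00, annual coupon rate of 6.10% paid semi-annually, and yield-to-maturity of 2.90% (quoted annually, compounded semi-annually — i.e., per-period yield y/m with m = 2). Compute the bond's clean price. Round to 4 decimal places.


Coupon per period c = face * coupon_rate / m = 3.050000
Periods per year m = 2; per-period yield y/m = 0.014500
Number of cashflows N = 20
Cashflows (t years, CF_t, discount factor 1/(1+y/m)^(m*t), PV):
  t = 0.5000: CF_t = 3.050000, DF = 0.985707, PV = 3.006407
  t = 1.0000: CF_t = 3.050000, DF = 0.971619, PV = 2.963437
  t = 1.5000: CF_t = 3.050000, DF = 0.957732, PV = 2.921082
  t = 2.0000: CF_t = 3.050000, DF = 0.944043, PV = 2.879331
  t = 2.5000: CF_t = 3.050000, DF = 0.930550, PV = 2.838178
  t = 3.0000: CF_t = 3.050000, DF = 0.917250, PV = 2.797612
  t = 3.5000: CF_t = 3.050000, DF = 0.904140, PV = 2.757627
  t = 4.0000: CF_t = 3.050000, DF = 0.891217, PV = 2.718213
  t = 4.5000: CF_t = 3.050000, DF = 0.878479, PV = 2.679362
  t = 5.0000: CF_t = 3.050000, DF = 0.865923, PV = 2.641066
  t = 5.5000: CF_t = 3.050000, DF = 0.853547, PV = 2.603318
  t = 6.0000: CF_t = 3.050000, DF = 0.841347, PV = 2.566110
  t = 6.5000: CF_t = 3.050000, DF = 0.829322, PV = 2.529433
  t = 7.0000: CF_t = 3.050000, DF = 0.817469, PV = 2.493280
  t = 7.5000: CF_t = 3.050000, DF = 0.805785, PV = 2.457645
  t = 8.0000: CF_t = 3.050000, DF = 0.794268, PV = 2.422518
  t = 8.5000: CF_t = 3.050000, DF = 0.782916, PV = 2.387894
  t = 9.0000: CF_t = 3.050000, DF = 0.771726, PV = 2.353764
  t = 9.5000: CF_t = 3.050000, DF = 0.760696, PV = 2.320122
  t = 10.0000: CF_t = 103.050000, DF = 0.749823, PV = 77.269298
Price P = sum_t PV_t = 127.605697

Answer: Price = 127.6057


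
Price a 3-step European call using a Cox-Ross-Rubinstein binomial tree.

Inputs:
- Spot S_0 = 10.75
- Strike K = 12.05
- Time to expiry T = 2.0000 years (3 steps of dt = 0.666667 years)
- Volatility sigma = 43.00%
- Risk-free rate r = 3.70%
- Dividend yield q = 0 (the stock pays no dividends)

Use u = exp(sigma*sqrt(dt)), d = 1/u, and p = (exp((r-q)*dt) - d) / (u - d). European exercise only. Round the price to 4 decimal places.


dt = T/N = 0.666667
u = exp(sigma*sqrt(dt)) = 1.420620; d = 1/u = 0.703918
p = (exp((r-q)*dt) - d) / (u - d) = 0.447962
Discount per step: exp(-r*dt) = 0.975635
Stock lattice S(k, i) with i counting down-moves:
  k=0: S(0,0) = 10.7500
  k=1: S(1,0) = 15.2717; S(1,1) = 7.5671
  k=2: S(2,0) = 21.6952; S(2,1) = 10.7500; S(2,2) = 5.3266
  k=3: S(3,0) = 30.8207; S(3,1) = 15.2717; S(3,2) = 7.5671; S(3,3) = 3.7495
Terminal payoffs V(N, i) = max(S_T - K, 0):
  V(3,0) = 18.770694; V(3,1) = 3.221667; V(3,2) = 0.000000; V(3,3) = 0.000000
Backward induction: V(k, i) = exp(-r*dt) * [p * V(k+1, i) + (1-p) * V(k+1, i+1)].
  V(2,0) = exp(-r*dt) * [p*18.770694 + (1-p)*3.221667] = 9.938836
  V(2,1) = exp(-r*dt) * [p*3.221667 + (1-p)*0.000000] = 1.408022
  V(2,2) = exp(-r*dt) * [p*0.000000 + (1-p)*0.000000] = 0.000000
  V(1,0) = exp(-r*dt) * [p*9.938836 + (1-p)*1.408022] = 5.102087
  V(1,1) = exp(-r*dt) * [p*1.408022 + (1-p)*0.000000] = 0.615373
  V(0,0) = exp(-r*dt) * [p*5.102087 + (1-p)*0.615373] = 2.561287

Answer: Price = V(0,0) = 2.5613


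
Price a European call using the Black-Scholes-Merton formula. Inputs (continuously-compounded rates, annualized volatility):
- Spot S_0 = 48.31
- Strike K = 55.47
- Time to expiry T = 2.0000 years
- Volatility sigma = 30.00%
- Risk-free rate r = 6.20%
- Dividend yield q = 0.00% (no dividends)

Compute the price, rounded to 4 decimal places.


Answer: Price = 7.8329

Derivation:
d1 = (ln(S/K) + (r - q + 0.5*sigma^2) * T) / (sigma * sqrt(T)) = 0.17865346
d2 = d1 - sigma * sqrt(T) = -0.24561061
exp(-rT) = 0.88337984; exp(-qT) = 1.00000000
C = S_0 * exp(-qT) * N(d1) - K * exp(-rT) * N(d2)
N(d1) = 0.57089509; N(d2) = 0.40299184
C = 48.3100 * 1.00000000 * 0.57089509 - 55.4700 * 0.88337984 * 0.40299184 = 7.8329


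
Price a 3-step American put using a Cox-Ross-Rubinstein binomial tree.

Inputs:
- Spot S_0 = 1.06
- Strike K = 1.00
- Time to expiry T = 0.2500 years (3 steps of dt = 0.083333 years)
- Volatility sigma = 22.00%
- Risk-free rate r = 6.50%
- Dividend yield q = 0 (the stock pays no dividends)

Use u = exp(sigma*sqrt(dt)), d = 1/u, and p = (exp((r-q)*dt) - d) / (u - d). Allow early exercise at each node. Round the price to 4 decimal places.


Answer: Price = V(0,0) = 0.0159

Derivation:
dt = T/N = 0.083333
u = exp(sigma*sqrt(dt)) = 1.065569; d = 1/u = 0.938466
p = (exp((r-q)*dt) - d) / (u - d) = 0.526860
Discount per step: exp(-r*dt) = 0.994598
Stock lattice S(k, i) with i counting down-moves:
  k=0: S(0,0) = 1.0600
  k=1: S(1,0) = 1.1295; S(1,1) = 0.9948
  k=2: S(2,0) = 1.2036; S(2,1) = 1.0600; S(2,2) = 0.9336
  k=3: S(3,0) = 1.2825; S(3,1) = 1.1295; S(3,2) = 0.9948; S(3,3) = 0.8761
Terminal payoffs V(N, i) = max(K - S_T, 0):
  V(3,0) = 0.000000; V(3,1) = 0.000000; V(3,2) = 0.005226; V(3,3) = 0.123884
Backward induction: V(k, i) = exp(-r*dt) * [p * V(k+1, i) + (1-p) * V(k+1, i+1)]; then take max(V_cont, immediate exercise) for American.
  V(2,0) = exp(-r*dt) * [p*0.000000 + (1-p)*0.000000] = 0.000000; exercise = 0.000000; V(2,0) = max -> 0.000000
  V(2,1) = exp(-r*dt) * [p*0.000000 + (1-p)*0.005226] = 0.002459; exercise = 0.000000; V(2,1) = max -> 0.002459
  V(2,2) = exp(-r*dt) * [p*0.005226 + (1-p)*0.123884] = 0.061036; exercise = 0.066438; V(2,2) = max -> 0.066438
  V(1,0) = exp(-r*dt) * [p*0.000000 + (1-p)*0.002459] = 0.001157; exercise = 0.000000; V(1,0) = max -> 0.001157
  V(1,1) = exp(-r*dt) * [p*0.002459 + (1-p)*0.066438] = 0.032553; exercise = 0.005226; V(1,1) = max -> 0.032553
  V(0,0) = exp(-r*dt) * [p*0.001157 + (1-p)*0.032553] = 0.015926; exercise = 0.000000; V(0,0) = max -> 0.015926


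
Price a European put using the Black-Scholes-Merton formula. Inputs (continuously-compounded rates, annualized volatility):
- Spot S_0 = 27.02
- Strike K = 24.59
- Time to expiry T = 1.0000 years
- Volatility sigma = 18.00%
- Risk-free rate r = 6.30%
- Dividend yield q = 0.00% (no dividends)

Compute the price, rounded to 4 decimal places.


d1 = (ln(S/K) + (r - q + 0.5*sigma^2) * T) / (sigma * sqrt(T)) = 0.96354154
d2 = d1 - sigma * sqrt(T) = 0.78354154
exp(-rT) = 0.93894347; exp(-qT) = 1.00000000
P = K * exp(-rT) * N(-d2) - S_0 * exp(-qT) * N(-d1)
N(-d1) = 0.16763792; N(-d2) = 0.21665459
P = 24.5900 * 0.93894347 * 0.21665459 - 27.0200 * 1.00000000 * 0.16763792 = 0.4727

Answer: Price = 0.4727


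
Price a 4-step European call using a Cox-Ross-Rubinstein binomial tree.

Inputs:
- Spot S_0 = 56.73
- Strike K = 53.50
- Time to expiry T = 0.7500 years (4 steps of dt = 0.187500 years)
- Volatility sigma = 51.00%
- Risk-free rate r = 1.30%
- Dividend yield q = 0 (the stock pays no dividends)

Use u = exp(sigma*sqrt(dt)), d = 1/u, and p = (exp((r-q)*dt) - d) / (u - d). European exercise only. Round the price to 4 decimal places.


Answer: Price = V(0,0) = 11.5032

Derivation:
dt = T/N = 0.187500
u = exp(sigma*sqrt(dt)) = 1.247119; d = 1/u = 0.801848
p = (exp((r-q)*dt) - d) / (u - d) = 0.450495
Discount per step: exp(-r*dt) = 0.997565
Stock lattice S(k, i) with i counting down-moves:
  k=0: S(0,0) = 56.7300
  k=1: S(1,0) = 70.7491; S(1,1) = 45.4888
  k=2: S(2,0) = 88.2326; S(2,1) = 56.7300; S(2,2) = 36.4751
  k=3: S(3,0) = 110.0366; S(3,1) = 70.7491; S(3,2) = 45.4888; S(3,3) = 29.2475
  k=4: S(4,0) = 137.2287; S(4,1) = 88.2326; S(4,2) = 56.7300; S(4,3) = 36.4751; S(4,4) = 23.4520
Terminal payoffs V(N, i) = max(S_T - K, 0):
  V(4,0) = 83.728728; V(4,1) = 34.732566; V(4,2) = 3.230000; V(4,3) = 0.000000; V(4,4) = 0.000000
Backward induction: V(k, i) = exp(-r*dt) * [p * V(k+1, i) + (1-p) * V(k+1, i+1)].
  V(3,0) = exp(-r*dt) * [p*83.728728 + (1-p)*34.732566] = 56.666800
  V(3,1) = exp(-r*dt) * [p*34.732566 + (1-p)*3.230000] = 17.379336
  V(3,2) = exp(-r*dt) * [p*3.230000 + (1-p)*0.000000] = 1.451556
  V(3,3) = exp(-r*dt) * [p*0.000000 + (1-p)*0.000000] = 0.000000
  V(2,0) = exp(-r*dt) * [p*56.666800 + (1-p)*17.379336] = 34.992744
  V(2,1) = exp(-r*dt) * [p*17.379336 + (1-p)*1.451556] = 8.605939
  V(2,2) = exp(-r*dt) * [p*1.451556 + (1-p)*0.000000] = 0.652327
  V(1,0) = exp(-r*dt) * [p*34.992744 + (1-p)*8.605939] = 20.443173
  V(1,1) = exp(-r*dt) * [p*8.605939 + (1-p)*0.652327] = 4.225079
  V(0,0) = exp(-r*dt) * [p*20.443173 + (1-p)*4.225079] = 11.503176


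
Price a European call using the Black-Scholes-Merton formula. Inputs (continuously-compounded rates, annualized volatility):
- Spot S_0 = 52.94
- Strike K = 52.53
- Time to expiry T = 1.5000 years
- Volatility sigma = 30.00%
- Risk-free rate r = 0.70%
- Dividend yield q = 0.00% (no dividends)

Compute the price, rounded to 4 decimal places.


d1 = (ln(S/K) + (r - q + 0.5*sigma^2) * T) / (sigma * sqrt(T)) = 0.23344933
d2 = d1 - sigma * sqrt(T) = -0.13397413
exp(-rT) = 0.98955493; exp(-qT) = 1.00000000
C = S_0 * exp(-qT) * N(d1) - K * exp(-rT) * N(d2)
N(d1) = 0.59229375; N(d2) = 0.44671152
C = 52.9400 * 1.00000000 * 0.59229375 - 52.5300 * 0.98955493 * 0.44671152 = 8.1354

Answer: Price = 8.1354


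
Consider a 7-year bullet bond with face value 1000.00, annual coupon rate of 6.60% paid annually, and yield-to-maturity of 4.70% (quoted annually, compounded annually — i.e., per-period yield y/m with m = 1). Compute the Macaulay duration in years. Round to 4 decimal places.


Coupon per period c = face * coupon_rate / m = 66.000000
Periods per year m = 1; per-period yield y/m = 0.047000
Number of cashflows N = 7
Cashflows (t years, CF_t, discount factor 1/(1+y/m)^(m*t), PV):
  t = 1.0000: CF_t = 66.000000, DF = 0.955110, PV = 63.037249
  t = 2.0000: CF_t = 66.000000, DF = 0.912235, PV = 60.207497
  t = 3.0000: CF_t = 66.000000, DF = 0.871284, PV = 57.504773
  t = 4.0000: CF_t = 66.000000, DF = 0.832172, PV = 54.923374
  t = 5.0000: CF_t = 66.000000, DF = 0.794816, PV = 52.457855
  t = 6.0000: CF_t = 66.000000, DF = 0.759137, PV = 50.103013
  t = 7.0000: CF_t = 1066.000000, DF = 0.725059, PV = 772.912681
Price P = sum_t PV_t = 1111.146442
Macaulay numerator sum_t t * PV_t:
  t * PV_t at t = 1.0000: 63.037249
  t * PV_t at t = 2.0000: 120.414994
  t * PV_t at t = 3.0000: 172.514318
  t * PV_t at t = 4.0000: 219.693496
  t * PV_t at t = 5.0000: 262.289274
  t * PV_t at t = 6.0000: 300.618079
  t * PV_t at t = 7.0000: 5410.388770
Macaulay duration D = (sum_t t * PV_t) / P = 6548.956180 / 1111.146442 = 5.893873

Answer: Macaulay duration = 5.8939 years


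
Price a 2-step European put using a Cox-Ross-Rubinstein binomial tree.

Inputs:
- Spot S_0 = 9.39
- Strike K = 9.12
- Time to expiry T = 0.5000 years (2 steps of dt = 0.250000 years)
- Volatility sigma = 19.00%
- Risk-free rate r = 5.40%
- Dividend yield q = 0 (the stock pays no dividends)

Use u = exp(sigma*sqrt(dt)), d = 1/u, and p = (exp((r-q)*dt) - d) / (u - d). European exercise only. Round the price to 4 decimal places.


Answer: Price = V(0,0) = 0.2698

Derivation:
dt = T/N = 0.250000
u = exp(sigma*sqrt(dt)) = 1.099659; d = 1/u = 0.909373
p = (exp((r-q)*dt) - d) / (u - d) = 0.547695
Discount per step: exp(-r*dt) = 0.986591
Stock lattice S(k, i) with i counting down-moves:
  k=0: S(0,0) = 9.3900
  k=1: S(1,0) = 10.3258; S(1,1) = 8.5390
  k=2: S(2,0) = 11.3549; S(2,1) = 9.3900; S(2,2) = 7.7651
Terminal payoffs V(N, i) = max(K - S_T, 0):
  V(2,0) = 0.000000; V(2,1) = 0.000000; V(2,2) = 1.354854
Backward induction: V(k, i) = exp(-r*dt) * [p * V(k+1, i) + (1-p) * V(k+1, i+1)].
  V(1,0) = exp(-r*dt) * [p*0.000000 + (1-p)*0.000000] = 0.000000
  V(1,1) = exp(-r*dt) * [p*0.000000 + (1-p)*1.354854] = 0.604590
  V(0,0) = exp(-r*dt) * [p*0.000000 + (1-p)*0.604590] = 0.269792


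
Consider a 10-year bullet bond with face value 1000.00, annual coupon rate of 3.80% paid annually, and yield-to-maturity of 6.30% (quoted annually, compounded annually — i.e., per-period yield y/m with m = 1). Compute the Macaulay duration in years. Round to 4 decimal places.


Answer: Macaulay duration = 8.3154 years

Derivation:
Coupon per period c = face * coupon_rate / m = 38.000000
Periods per year m = 1; per-period yield y/m = 0.063000
Number of cashflows N = 10
Cashflows (t years, CF_t, discount factor 1/(1+y/m)^(m*t), PV):
  t = 1.0000: CF_t = 38.000000, DF = 0.940734, PV = 35.747883
  t = 2.0000: CF_t = 38.000000, DF = 0.884980, PV = 33.629241
  t = 3.0000: CF_t = 38.000000, DF = 0.832531, PV = 31.636163
  t = 4.0000: CF_t = 38.000000, DF = 0.783190, PV = 29.761207
  t = 5.0000: CF_t = 38.000000, DF = 0.736773, PV = 27.997372
  t = 6.0000: CF_t = 38.000000, DF = 0.693107, PV = 26.338074
  t = 7.0000: CF_t = 38.000000, DF = 0.652029, PV = 24.777115
  t = 8.0000: CF_t = 38.000000, DF = 0.613386, PV = 23.308669
  t = 9.0000: CF_t = 38.000000, DF = 0.577033, PV = 21.927252
  t = 10.0000: CF_t = 1038.000000, DF = 0.542834, PV = 563.462098
Price P = sum_t PV_t = 818.585076
Macaulay numerator sum_t t * PV_t:
  t * PV_t at t = 1.0000: 35.747883
  t * PV_t at t = 2.0000: 67.258482
  t * PV_t at t = 3.0000: 94.908489
  t * PV_t at t = 4.0000: 119.044827
  t * PV_t at t = 5.0000: 139.986862
  t * PV_t at t = 6.0000: 158.028443
  t * PV_t at t = 7.0000: 173.439808
  t * PV_t at t = 8.0000: 186.469354
  t * PV_t at t = 9.0000: 197.345272
  t * PV_t at t = 10.0000: 5634.620984
Macaulay duration D = (sum_t t * PV_t) / P = 6806.850405 / 818.585076 = 8.315385


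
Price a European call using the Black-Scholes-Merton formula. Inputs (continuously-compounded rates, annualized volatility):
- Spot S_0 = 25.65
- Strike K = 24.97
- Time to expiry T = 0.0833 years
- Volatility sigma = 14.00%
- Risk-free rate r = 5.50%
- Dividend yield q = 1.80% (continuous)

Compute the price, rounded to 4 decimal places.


Answer: Price = 0.8915

Derivation:
d1 = (ln(S/K) + (r - q + 0.5*sigma^2) * T) / (sigma * sqrt(T)) = 0.76143583
d2 = d1 - sigma * sqrt(T) = 0.72102939
exp(-rT) = 0.99542898; exp(-qT) = 0.99850172
C = S_0 * exp(-qT) * N(d1) - K * exp(-rT) * N(d2)
N(d1) = 0.77680160; N(d2) = 0.76455428
C = 25.6500 * 0.99850172 * 0.77680160 - 24.9700 * 0.99542898 * 0.76455428 = 0.8915


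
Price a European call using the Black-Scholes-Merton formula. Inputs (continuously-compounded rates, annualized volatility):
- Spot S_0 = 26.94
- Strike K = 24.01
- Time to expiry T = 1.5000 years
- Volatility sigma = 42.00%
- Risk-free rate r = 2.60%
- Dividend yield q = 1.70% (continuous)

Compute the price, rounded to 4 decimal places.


Answer: Price = 6.7459

Derivation:
d1 = (ln(S/K) + (r - q + 0.5*sigma^2) * T) / (sigma * sqrt(T)) = 0.50728108
d2 = d1 - sigma * sqrt(T) = -0.00711176
exp(-rT) = 0.96175071; exp(-qT) = 0.97482238
C = S_0 * exp(-qT) * N(d1) - K * exp(-rT) * N(d2)
N(d1) = 0.69402120; N(d2) = 0.49716284
C = 26.9400 * 0.97482238 * 0.69402120 - 24.0100 * 0.96175071 * 0.49716284 = 6.7459


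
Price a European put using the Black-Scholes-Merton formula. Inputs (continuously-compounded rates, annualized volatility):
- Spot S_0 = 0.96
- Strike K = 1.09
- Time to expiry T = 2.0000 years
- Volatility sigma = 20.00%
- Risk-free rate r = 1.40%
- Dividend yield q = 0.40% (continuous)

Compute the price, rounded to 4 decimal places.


Answer: Price = 0.1749

Derivation:
d1 = (ln(S/K) + (r - q + 0.5*sigma^2) * T) / (sigma * sqrt(T)) = -0.23687968
d2 = d1 - sigma * sqrt(T) = -0.51972239
exp(-rT) = 0.97238837; exp(-qT) = 0.99203191
P = K * exp(-rT) * N(-d2) - S_0 * exp(-qT) * N(-d1)
N(-d1) = 0.59362493; N(-d2) = 0.69837146
P = 1.0900 * 0.97238837 * 0.69837146 - 0.9600 * 0.99203191 * 0.59362493 = 0.1749


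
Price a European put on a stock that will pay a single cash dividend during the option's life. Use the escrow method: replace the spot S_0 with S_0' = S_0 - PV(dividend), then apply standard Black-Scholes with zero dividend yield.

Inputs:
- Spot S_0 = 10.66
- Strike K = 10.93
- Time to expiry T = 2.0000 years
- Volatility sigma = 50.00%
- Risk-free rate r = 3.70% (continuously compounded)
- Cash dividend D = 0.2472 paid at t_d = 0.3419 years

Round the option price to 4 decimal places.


Answer: Price = 2.7106

Derivation:
PV(D) = D * exp(-r * t_d) = 0.2472 * 0.98742938 = 0.24409254
S_0' = S_0 - PV(D) = 10.6600 - 0.24409254 = 10.41590746
d1 = (ln(S_0'/K) + (r + sigma^2/2)*T) / (sigma*sqrt(T)) = 0.39007248
d2 = d1 - sigma*sqrt(T) = -0.31703430
exp(-rT) = 0.92867169
N(-d1) = 0.34824147; N(-d2) = 0.62439121
P = K * exp(-rT) * N(-d2) - S_0' * N(-d1) = 10.9300 * 0.92867169 * 0.62439121 - 10.41590746 * 0.34824147 = 2.7106
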